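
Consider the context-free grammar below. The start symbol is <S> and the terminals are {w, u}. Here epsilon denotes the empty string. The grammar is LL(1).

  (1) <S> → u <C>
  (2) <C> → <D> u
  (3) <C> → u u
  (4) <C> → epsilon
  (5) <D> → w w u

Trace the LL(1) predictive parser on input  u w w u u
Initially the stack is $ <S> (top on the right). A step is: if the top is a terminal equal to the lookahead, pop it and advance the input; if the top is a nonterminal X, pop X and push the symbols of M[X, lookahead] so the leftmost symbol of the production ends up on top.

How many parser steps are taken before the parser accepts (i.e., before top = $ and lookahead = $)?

8

     Stack      Input        Action
  1  $ <S>      u w w u u $  expand <S> → u <C>
  2  $ <C> u    u w w u u $  match u
  3  $ <C>      w w u u $    expand <C> → <D> u
  4  $ u <D>    w w u u $    expand <D> → w w u
  5  $ u u w w  w w u u $    match w
  6  $ u u w    w u u $      match w
  7  $ u u      u u $        match u
  8  $ u        u $          match u
Accept reached after 8 steps.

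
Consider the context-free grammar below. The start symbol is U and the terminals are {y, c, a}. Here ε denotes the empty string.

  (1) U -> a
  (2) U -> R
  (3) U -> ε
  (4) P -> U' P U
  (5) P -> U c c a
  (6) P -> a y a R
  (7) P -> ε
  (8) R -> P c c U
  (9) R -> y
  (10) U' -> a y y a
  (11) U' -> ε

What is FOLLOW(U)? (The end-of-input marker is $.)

FIRST(U') = {ε, a}
FIRST(U) = {ε, a, c, y}  (via R)
FIRST(P) = {ε, a, c, y}  (via U' P U, U c c a)
FIRST(R) = {a, c, y}  (via P c c U)
FOLLOW(U) includes $ since U is the start symbol.
FOLLOW(P): in P->U' P U, P is followed by U with FIRST {ε, a, c, y}; in P->U' P U, the suffix after P is nullable (adds nothing new); in R->P c c U, P is followed by c c U with FIRST {c}. Thus FOLLOW(P) = {a, c, y}.
FOLLOW(U'): in P->U' P U, U' is followed by P U with FIRST {ε, a, c, y}; in P->U' P U, the suffix after U' is nullable, so FOLLOW(U') ⊇ FOLLOW(P) = {a, c, y}. Thus FOLLOW(U') = {a, c, y}.
FOLLOW(U): in P->U' P U, the suffix after U is empty, so FOLLOW(U) ⊇ FOLLOW(P) = {a, c, y}; in P->U c c a, U is followed by c c a with FIRST {c}; in R->P c c U, the suffix after U is empty, so FOLLOW(U) ⊇ FOLLOW(R) = {$, a, c, y}. Thus FOLLOW(U) = {$, a, c, y}.
FOLLOW(R): in U->R, the suffix after R is empty, so FOLLOW(R) ⊇ FOLLOW(U) = {$, a, c, y}; in P->a y a R, the suffix after R is empty, so FOLLOW(R) ⊇ FOLLOW(P) = {a, c, y}. Thus FOLLOW(R) = {$, a, c, y}.

{$, a, c, y}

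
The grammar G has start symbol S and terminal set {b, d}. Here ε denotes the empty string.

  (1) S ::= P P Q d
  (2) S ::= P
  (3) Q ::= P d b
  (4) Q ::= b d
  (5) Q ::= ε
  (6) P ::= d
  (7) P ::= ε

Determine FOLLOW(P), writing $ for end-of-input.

FIRST(P) = {ε, d}
FIRST(Q) = {ε, b, d}  (via P d b)
FIRST(S) = {ε, b, d}  (via P P Q d, P)
FOLLOW(S) includes $ since S is the start symbol.
FOLLOW(S): S appears on no right-hand side. Thus FOLLOW(S) = {$}.
FOLLOW(Q): in S::=P P Q d, Q is followed by d with FIRST {d}. Thus FOLLOW(Q) = {d}.
FOLLOW(P): in S::=P P Q d (occurrence 1), P is followed by P Q d with FIRST {b, d}; in S::=P P Q d (occurrence 2), P is followed by Q d with FIRST {b, d}; in S::=P, the suffix after P is empty, so FOLLOW(P) ⊇ FOLLOW(S) = {$}; in Q::=P d b, P is followed by d b with FIRST {d}. Thus FOLLOW(P) = {$, b, d}.

{$, b, d}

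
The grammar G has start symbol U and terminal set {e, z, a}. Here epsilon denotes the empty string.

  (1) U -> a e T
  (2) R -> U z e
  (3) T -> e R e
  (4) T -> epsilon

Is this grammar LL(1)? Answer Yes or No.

FIRST(U) = {a}
FIRST(R) = {a}
FIRST(T) = {epsilon, e}
FOLLOW(U) = {$, z}
FOLLOW(R) = {e}
FOLLOW(T) = {$, z}
Each cell of M receives at most one production.

Yes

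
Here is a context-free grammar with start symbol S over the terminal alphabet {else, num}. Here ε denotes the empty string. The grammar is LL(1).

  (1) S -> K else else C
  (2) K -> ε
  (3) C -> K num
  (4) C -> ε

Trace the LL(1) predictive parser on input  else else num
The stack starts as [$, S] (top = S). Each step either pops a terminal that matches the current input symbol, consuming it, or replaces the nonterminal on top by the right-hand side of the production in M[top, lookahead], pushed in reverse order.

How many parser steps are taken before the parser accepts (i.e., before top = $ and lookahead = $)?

7

step 1: stack=$ S  input=else else num $  — expand S -> K else else C
step 2: stack=$ C else else K  input=else else num $  — expand K -> ε
step 3: stack=$ C else else  input=else else num $  — match else
step 4: stack=$ C else  input=else num $  — match else
step 5: stack=$ C  input=num $  — expand C -> K num
step 6: stack=$ num K  input=num $  — expand K -> ε
step 7: stack=$ num  input=num $  — match num
Accept reached after 7 steps.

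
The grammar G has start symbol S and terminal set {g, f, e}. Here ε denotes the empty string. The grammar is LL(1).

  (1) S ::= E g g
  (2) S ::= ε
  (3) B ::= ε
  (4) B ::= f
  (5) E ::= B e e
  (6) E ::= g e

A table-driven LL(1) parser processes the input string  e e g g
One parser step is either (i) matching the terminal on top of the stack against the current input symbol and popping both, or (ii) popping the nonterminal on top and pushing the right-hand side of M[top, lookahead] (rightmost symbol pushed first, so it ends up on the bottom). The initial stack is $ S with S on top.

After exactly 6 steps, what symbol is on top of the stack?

     Stack        Input      Action
  1  $ S          e e g g $  expand S ::= E g g
  2  $ g g E      e e g g $  expand E ::= B e e
  3  $ g g e e B  e e g g $  expand B ::= ε
  4  $ g g e e    e e g g $  match e
  5  $ g g e      e g g $    match e
  6  $ g g        g g $      match g
Stack after step 6: $ g (top = g).

g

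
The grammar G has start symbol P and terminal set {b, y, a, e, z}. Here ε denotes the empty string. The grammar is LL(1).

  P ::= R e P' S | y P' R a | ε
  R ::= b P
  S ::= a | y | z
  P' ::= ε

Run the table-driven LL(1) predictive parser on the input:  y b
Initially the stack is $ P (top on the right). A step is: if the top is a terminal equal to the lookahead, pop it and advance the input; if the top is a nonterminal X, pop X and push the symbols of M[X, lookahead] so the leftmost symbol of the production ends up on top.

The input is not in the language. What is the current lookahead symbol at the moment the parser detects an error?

step 1: stack=$ P  input=y b $  — expand P ::= y P' R a
step 2: stack=$ a R P' y  input=y b $  — match y
step 3: stack=$ a R P'  input=b $  — expand P' ::= ε
step 4: stack=$ a R  input=b $  — expand R ::= b P
step 5: stack=$ a P b  input=b $  — match b
step 6: stack=$ a P  input=$  — expand P ::= ε
step 7: stack=$ a  input=$  — error: top is terminal a but lookahead is $

$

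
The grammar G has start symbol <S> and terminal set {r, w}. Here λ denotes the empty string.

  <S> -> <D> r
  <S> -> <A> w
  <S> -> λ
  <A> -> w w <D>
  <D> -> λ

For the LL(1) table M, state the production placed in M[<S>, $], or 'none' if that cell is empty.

FIRST(<A>): from <A>->w w <D> we get {w}. So FIRST(<A>) = {w}.
FIRST(<D>): from <D>->λ we get {λ}. So FIRST(<D>) = {λ}.
FIRST(<S>): from <S>-><D> r we get {r}; from <S>-><A> w we get {w}; from <S>->λ we get {λ}. So FIRST(<S>) = {λ, r, w}.
FOLLOW(<S>) includes $ since <S> is the start symbol.
FOLLOW(<S>): <S> appears on no right-hand side. Thus FOLLOW(<S>) = {$}.
For <S> -> <D> r: FIRST(<D> r) = {r}, so it goes in M[<S>, t] for t ∈ {r}.
For <S> -> <A> w: FIRST(<A> w) = {w}, so it goes in M[<S>, t] for t ∈ {w}.
For <S> -> λ: FIRST(λ) = {λ}, so it goes in M[<S>, t] for t ∈ {}; since λ ∈ FIRST, also for every t ∈ FOLLOW(<S>) = {$}.

<S> -> λ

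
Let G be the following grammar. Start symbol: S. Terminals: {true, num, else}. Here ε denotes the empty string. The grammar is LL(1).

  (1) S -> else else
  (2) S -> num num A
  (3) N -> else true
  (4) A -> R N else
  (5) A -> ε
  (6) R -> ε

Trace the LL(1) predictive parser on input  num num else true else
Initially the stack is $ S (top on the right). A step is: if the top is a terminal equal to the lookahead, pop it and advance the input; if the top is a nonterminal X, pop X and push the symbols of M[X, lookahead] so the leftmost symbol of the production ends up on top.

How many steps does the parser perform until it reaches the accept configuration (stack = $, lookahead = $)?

step 1: stack=$ S  input=num num else true else $  — expand S -> num num A
step 2: stack=$ A num num  input=num num else true else $  — match num
step 3: stack=$ A num  input=num else true else $  — match num
step 4: stack=$ A  input=else true else $  — expand A -> R N else
step 5: stack=$ else N R  input=else true else $  — expand R -> ε
step 6: stack=$ else N  input=else true else $  — expand N -> else true
step 7: stack=$ else true else  input=else true else $  — match else
step 8: stack=$ else true  input=true else $  — match true
step 9: stack=$ else  input=else $  — match else
Accept reached after 9 steps.

9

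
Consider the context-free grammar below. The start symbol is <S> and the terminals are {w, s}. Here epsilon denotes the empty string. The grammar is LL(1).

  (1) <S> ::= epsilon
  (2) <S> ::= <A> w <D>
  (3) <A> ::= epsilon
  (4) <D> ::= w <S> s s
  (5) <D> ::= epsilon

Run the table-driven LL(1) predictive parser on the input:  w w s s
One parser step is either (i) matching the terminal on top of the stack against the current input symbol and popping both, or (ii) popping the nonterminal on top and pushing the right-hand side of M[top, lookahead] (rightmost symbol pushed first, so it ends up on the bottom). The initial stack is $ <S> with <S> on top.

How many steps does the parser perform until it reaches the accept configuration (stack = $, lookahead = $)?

8

     Stack        Input      Action
  1  $ <S>        w w s s $  expand <S> ::= <A> w <D>
  2  $ <D> w <A>  w w s s $  expand <A> ::= epsilon
  3  $ <D> w      w w s s $  match w
  4  $ <D>        w s s $    expand <D> ::= w <S> s s
  5  $ s s <S> w  w s s $    match w
  6  $ s s <S>    s s $      expand <S> ::= epsilon
  7  $ s s        s s $      match s
  8  $ s          s $        match s
Accept reached after 8 steps.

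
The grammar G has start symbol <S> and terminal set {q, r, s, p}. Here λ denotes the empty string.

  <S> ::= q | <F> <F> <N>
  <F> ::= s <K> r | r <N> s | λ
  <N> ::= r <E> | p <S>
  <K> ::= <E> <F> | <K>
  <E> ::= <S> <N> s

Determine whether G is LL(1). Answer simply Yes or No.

No

FIRST(<S>) = {p, q, r, s}
FIRST(<F>) = {λ, r, s}
FIRST(<N>) = {p, r}
FIRST(<K>) = {p, q, r, s}
FIRST(<E>) = {p, q, r, s}
FOLLOW(<S>) = {$, p, r, s}
FOLLOW(<F>) = {p, r, s}
FOLLOW(<N>) = {$, p, r, s}
FOLLOW(<K>) = {r}
FOLLOW(<E>) = {$, p, r, s}
Cell M[<F>, r] receives both <F> ::= r <N> s and <F> ::= λ — the grammar is not LL(1).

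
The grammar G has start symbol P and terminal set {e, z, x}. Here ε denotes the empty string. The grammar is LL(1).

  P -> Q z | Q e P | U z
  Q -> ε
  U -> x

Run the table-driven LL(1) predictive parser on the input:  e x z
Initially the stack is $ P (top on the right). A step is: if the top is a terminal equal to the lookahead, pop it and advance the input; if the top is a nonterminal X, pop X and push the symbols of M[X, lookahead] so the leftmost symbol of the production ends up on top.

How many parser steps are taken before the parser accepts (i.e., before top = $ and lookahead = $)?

     Stack    Input    Action
  1  $ P      e x z $  expand P -> Q e P
  2  $ P e Q  e x z $  expand Q -> ε
  3  $ P e    e x z $  match e
  4  $ P      x z $    expand P -> U z
  5  $ z U    x z $    expand U -> x
  6  $ z x    x z $    match x
  7  $ z      z $      match z
Accept reached after 7 steps.

7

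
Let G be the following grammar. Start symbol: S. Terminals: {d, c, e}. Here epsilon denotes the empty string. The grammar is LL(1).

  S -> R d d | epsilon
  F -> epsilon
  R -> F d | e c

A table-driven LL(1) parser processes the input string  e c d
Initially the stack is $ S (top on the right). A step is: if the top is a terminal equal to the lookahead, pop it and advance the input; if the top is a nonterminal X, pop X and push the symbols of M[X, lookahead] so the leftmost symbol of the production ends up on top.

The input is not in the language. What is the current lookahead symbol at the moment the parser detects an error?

$

step 1: stack=$ S  input=e c d $  — expand S -> R d d
step 2: stack=$ d d R  input=e c d $  — expand R -> e c
step 3: stack=$ d d c e  input=e c d $  — match e
step 4: stack=$ d d c  input=c d $  — match c
step 5: stack=$ d d  input=d $  — match d
step 6: stack=$ d  input=$  — error: top is terminal d but lookahead is $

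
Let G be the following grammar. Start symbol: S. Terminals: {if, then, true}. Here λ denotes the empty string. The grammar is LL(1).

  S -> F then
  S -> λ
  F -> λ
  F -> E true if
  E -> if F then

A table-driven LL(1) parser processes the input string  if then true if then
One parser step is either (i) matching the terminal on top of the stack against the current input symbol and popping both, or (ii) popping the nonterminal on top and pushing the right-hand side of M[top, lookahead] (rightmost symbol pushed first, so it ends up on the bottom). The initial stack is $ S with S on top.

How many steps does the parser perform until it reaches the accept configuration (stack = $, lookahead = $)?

9

     Stack                     Input                   Action
  1  $ S                       if then true if then $  expand S -> F then
  2  $ then F                  if then true if then $  expand F -> E true if
  3  $ then if true E          if then true if then $  expand E -> if F then
  4  $ then if true then F if  if then true if then $  match if
  5  $ then if true then F     then true if then $     expand F -> λ
  6  $ then if true then       then true if then $     match then
  7  $ then if true            true if then $          match true
  8  $ then if                 if then $               match if
  9  $ then                    then $                  match then
Accept reached after 9 steps.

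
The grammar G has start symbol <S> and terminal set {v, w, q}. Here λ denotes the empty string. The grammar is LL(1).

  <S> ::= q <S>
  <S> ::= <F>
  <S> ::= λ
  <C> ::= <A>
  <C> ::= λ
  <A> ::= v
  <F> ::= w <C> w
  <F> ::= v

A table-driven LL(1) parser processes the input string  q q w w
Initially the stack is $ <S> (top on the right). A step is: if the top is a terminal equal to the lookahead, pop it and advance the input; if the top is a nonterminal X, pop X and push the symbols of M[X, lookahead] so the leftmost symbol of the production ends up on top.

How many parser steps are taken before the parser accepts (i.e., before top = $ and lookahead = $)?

     Stack      Input      Action
  1  $ <S>      q q w w $  expand <S> ::= q <S>
  2  $ <S> q    q q w w $  match q
  3  $ <S>      q w w $    expand <S> ::= q <S>
  4  $ <S> q    q w w $    match q
  5  $ <S>      w w $      expand <S> ::= <F>
  6  $ <F>      w w $      expand <F> ::= w <C> w
  7  $ w <C> w  w w $      match w
  8  $ w <C>    w $        expand <C> ::= λ
  9  $ w        w $        match w
Accept reached after 9 steps.

9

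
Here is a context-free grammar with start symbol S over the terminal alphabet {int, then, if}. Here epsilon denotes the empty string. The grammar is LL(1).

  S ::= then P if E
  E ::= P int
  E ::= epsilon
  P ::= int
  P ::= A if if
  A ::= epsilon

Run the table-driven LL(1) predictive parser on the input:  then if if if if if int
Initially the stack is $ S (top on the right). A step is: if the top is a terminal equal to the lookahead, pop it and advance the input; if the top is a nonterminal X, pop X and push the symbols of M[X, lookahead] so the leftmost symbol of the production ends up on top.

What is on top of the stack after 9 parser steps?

A

     Stack           Input                      Action
  1  $ S             then if if if if if int $  expand S ::= then P if E
  2  $ E if P then   then if if if if if int $  match then
  3  $ E if P        if if if if if int $       expand P ::= A if if
  4  $ E if if if A  if if if if if int $       expand A ::= epsilon
  5  $ E if if if    if if if if if int $       match if
  6  $ E if if       if if if if int $          match if
  7  $ E if          if if if int $             match if
  8  $ E             if if int $                expand E ::= P int
  9  $ int P         if if int $                expand P ::= A if if
Stack after step 9: $ int if if A (top = A).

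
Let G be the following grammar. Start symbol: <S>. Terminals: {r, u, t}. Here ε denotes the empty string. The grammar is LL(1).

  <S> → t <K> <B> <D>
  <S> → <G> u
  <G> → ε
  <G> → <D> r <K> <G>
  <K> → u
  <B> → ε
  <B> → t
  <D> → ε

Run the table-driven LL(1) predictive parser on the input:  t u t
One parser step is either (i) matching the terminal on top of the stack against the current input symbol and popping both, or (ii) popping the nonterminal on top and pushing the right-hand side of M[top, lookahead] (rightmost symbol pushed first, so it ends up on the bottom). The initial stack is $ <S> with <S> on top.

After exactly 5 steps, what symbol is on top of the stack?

t

step 1: stack=$ <S>  input=t u t $  — expand <S> → t <K> <B> <D>
step 2: stack=$ <D> <B> <K> t  input=t u t $  — match t
step 3: stack=$ <D> <B> <K>  input=u t $  — expand <K> → u
step 4: stack=$ <D> <B> u  input=u t $  — match u
step 5: stack=$ <D> <B>  input=t $  — expand <B> → t
Stack after step 5: $ <D> t (top = t).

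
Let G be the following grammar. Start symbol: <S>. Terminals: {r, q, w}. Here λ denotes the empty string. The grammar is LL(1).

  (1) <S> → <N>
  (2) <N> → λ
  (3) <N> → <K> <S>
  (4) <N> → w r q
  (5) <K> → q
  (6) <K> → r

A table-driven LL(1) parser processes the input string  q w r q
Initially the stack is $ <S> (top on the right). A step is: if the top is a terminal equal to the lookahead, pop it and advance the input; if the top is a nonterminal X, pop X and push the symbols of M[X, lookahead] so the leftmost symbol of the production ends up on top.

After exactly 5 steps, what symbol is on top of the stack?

     Stack      Input      Action
  1  $ <S>      q w r q $  expand <S> → <N>
  2  $ <N>      q w r q $  expand <N> → <K> <S>
  3  $ <S> <K>  q w r q $  expand <K> → q
  4  $ <S> q    q w r q $  match q
  5  $ <S>      w r q $    expand <S> → <N>
Stack after step 5: $ <N> (top = <N>).

<N>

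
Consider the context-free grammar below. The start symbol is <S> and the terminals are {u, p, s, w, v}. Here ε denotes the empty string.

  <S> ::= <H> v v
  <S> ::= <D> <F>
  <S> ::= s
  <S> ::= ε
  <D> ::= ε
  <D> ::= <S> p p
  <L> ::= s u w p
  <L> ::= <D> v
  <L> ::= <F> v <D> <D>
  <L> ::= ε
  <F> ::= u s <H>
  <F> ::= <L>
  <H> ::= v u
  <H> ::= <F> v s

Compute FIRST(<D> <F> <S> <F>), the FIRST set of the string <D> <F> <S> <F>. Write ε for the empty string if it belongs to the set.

FIRST(<S>) = {ε, p, s, u, v}  (via <H> v v, <D> <F>)
FIRST(<D>) = {ε, p, s, u, v}  (via <S> p p)
FIRST(<L>) = {ε, p, s, u, v}  (via <D> v, <F> v <D> <D>)
FIRST(<F>) = {ε, p, s, u, v}  (via <L>)
FIRST(<H>) = {p, s, u, v}  (via <F> v s)
FIRST(<D> <F> <S> <F>): take FIRST of each symbol in turn, carrying on past any symbol whose FIRST contains ε; result {ε, p, s, u, v}.

{ε, p, s, u, v}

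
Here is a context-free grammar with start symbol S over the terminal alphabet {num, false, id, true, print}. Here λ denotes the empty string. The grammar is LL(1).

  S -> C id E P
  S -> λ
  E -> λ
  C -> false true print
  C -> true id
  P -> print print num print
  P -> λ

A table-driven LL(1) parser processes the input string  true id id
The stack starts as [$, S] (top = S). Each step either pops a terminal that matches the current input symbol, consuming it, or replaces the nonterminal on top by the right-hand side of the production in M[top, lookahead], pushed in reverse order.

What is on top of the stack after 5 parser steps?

     Stack             Input         Action
  1  $ S               true id id $  expand S -> C id E P
  2  $ P E id C        true id id $  expand C -> true id
  3  $ P E id id true  true id id $  match true
  4  $ P E id id       id id $       match id
  5  $ P E id          id $          match id
Stack after step 5: $ P E (top = E).

E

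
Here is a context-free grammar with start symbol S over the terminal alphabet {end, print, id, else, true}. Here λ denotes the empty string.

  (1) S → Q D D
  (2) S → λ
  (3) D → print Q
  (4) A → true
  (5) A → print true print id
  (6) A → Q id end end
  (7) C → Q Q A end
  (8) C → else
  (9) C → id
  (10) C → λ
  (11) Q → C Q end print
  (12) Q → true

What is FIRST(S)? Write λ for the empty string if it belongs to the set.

{λ, else, id, true}

FIRST(D): from D→print Q we get {print}. So FIRST(D) = {print}.
FIRST(S): from S→Q D D we get {else, id, true}; from S→λ we get {λ}. So FIRST(S) = {λ, else, id, true}.
FIRST(A): from A→true we get {true}; from A→print true print id we get {print}; from A→Q id end end we get {else, id, true}. So FIRST(A) = {else, id, print, true}.
FIRST(C): from C→Q Q A end we get {else, id, true}; from C→else we get {else}; from C→id we get {id}; from C→λ we get {λ}. So FIRST(C) = {λ, else, id, true}.
FIRST(Q): from Q→C Q end print we get {else, id, true}; from Q→true we get {true}. So FIRST(Q) = {else, id, true}.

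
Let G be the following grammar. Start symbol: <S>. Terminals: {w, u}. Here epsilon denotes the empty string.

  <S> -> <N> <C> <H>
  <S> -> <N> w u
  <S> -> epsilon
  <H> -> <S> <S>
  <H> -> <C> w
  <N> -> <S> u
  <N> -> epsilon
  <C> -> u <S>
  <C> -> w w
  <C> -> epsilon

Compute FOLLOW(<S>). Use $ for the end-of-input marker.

FIRST(<C>): from <C>->u <S> we get {u}; from <C>->w w we get {w}; from <C>->epsilon we get {epsilon}. So FIRST(<C>) = {epsilon, u, w}.
FIRST(<S>): from <S>-><N> <C> <H> we get {epsilon, u, w}; from <S>-><N> w u we get {u, w}; from <S>->epsilon we get {epsilon}. So FIRST(<S>) = {epsilon, u, w}.
FIRST(<H>): from <H>-><S> <S> we get {epsilon, u, w}; from <H>-><C> w we get {u, w}. So FIRST(<H>) = {epsilon, u, w}.
FIRST(<N>): from <N>-><S> u we get {u, w}; from <N>->epsilon we get {epsilon}. So FIRST(<N>) = {epsilon, u, w}.
FOLLOW(<S>) includes $ since <S> is the start symbol.
FOLLOW(<S>): in <H>-><S> <S> (occurrence 1), <S> is followed by <S> with FIRST {epsilon, u, w}; in <H>-><S> <S> (occurrence 1), the suffix after <S> is nullable, so FOLLOW(<S>) ⊇ FOLLOW(<H>) = {$, u, w}; in <H>-><S> <S> (occurrence 2), the suffix after <S> is empty, so FOLLOW(<S>) ⊇ FOLLOW(<H>) = {$, u, w}; in <N>-><S> u, <S> is followed by u with FIRST {u}; in <C>->u <S>, the suffix after <S> is empty, so FOLLOW(<S>) ⊇ FOLLOW(<C>) = {$, u, w}. Thus FOLLOW(<S>) = {$, u, w}.
FOLLOW(<H>): in <S>-><N> <C> <H>, the suffix after <H> is empty, so FOLLOW(<H>) ⊇ FOLLOW(<S>) = {$, u, w}. Thus FOLLOW(<H>) = {$, u, w}.
FOLLOW(<N>): in <S>-><N> <C> <H>, <N> is followed by <C> <H> with FIRST {epsilon, u, w}; in <S>-><N> <C> <H>, the suffix after <N> is nullable, so FOLLOW(<N>) ⊇ FOLLOW(<S>) = {$, u, w}; in <S>-><N> w u, <N> is followed by w u with FIRST {w}. Thus FOLLOW(<N>) = {$, u, w}.
FOLLOW(<C>): in <S>-><N> <C> <H>, <C> is followed by <H> with FIRST {epsilon, u, w}; in <S>-><N> <C> <H>, the suffix after <C> is nullable, so FOLLOW(<C>) ⊇ FOLLOW(<S>) = {$, u, w}; in <H>-><C> w, <C> is followed by w with FIRST {w}. Thus FOLLOW(<C>) = {$, u, w}.

{$, u, w}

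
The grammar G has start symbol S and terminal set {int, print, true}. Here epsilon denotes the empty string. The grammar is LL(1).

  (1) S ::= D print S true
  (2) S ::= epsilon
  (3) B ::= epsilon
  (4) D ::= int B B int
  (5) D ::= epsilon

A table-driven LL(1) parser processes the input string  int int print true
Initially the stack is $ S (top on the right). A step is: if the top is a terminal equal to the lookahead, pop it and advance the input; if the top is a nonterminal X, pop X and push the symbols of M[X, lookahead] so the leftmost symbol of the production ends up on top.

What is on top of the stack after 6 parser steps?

     Stack                       Input                 Action
  1  $ S                         int int print true $  expand S ::= D print S true
  2  $ true S print D            int int print true $  expand D ::= int B B int
  3  $ true S print int B B int  int int print true $  match int
  4  $ true S print int B B      int print true $      expand B ::= epsilon
  5  $ true S print int B        int print true $      expand B ::= epsilon
  6  $ true S print int          int print true $      match int
Stack after step 6: $ true S print (top = print).

print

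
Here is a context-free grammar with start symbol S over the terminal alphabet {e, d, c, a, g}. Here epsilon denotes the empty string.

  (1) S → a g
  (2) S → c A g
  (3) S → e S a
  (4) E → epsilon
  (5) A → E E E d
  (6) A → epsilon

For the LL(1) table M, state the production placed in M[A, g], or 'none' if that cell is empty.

A → epsilon

FIRST(S) = {a, c, e}
FIRST(E) = {epsilon}
FIRST(A) = {epsilon, d}  (via E E E d)
FOLLOW(S) includes $ since S is the start symbol.
FOLLOW(A): in S→c A g, A is followed by g with FIRST {g}. Thus FOLLOW(A) = {g}.
For A → E E E d: FIRST(E E E d) = {d}, so it goes in M[A, t] for t ∈ {d}.
For A → epsilon: FIRST(epsilon) = {epsilon}, so it goes in M[A, t] for t ∈ {}; since epsilon ∈ FIRST, also for every t ∈ FOLLOW(A) = {g}.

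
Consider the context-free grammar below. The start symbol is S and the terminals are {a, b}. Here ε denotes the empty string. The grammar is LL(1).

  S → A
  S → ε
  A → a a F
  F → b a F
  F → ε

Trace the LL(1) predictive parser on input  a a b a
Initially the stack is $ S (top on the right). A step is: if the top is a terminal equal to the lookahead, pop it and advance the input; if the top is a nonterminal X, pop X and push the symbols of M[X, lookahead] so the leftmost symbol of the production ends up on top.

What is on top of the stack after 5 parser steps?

step 1: stack=$ S  input=a a b a $  — expand S → A
step 2: stack=$ A  input=a a b a $  — expand A → a a F
step 3: stack=$ F a a  input=a a b a $  — match a
step 4: stack=$ F a  input=a b a $  — match a
step 5: stack=$ F  input=b a $  — expand F → b a F
Stack after step 5: $ F a b (top = b).

b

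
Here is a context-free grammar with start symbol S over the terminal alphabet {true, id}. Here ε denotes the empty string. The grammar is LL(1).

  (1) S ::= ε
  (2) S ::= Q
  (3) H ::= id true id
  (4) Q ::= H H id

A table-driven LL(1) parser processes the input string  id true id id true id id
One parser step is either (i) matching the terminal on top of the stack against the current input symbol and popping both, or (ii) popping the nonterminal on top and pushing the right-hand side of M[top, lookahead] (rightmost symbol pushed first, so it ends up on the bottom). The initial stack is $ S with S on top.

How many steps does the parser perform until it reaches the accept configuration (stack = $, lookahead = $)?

step 1: stack=$ S  input=id true id id true id id $  — expand S ::= Q
step 2: stack=$ Q  input=id true id id true id id $  — expand Q ::= H H id
step 3: stack=$ id H H  input=id true id id true id id $  — expand H ::= id true id
step 4: stack=$ id H id true id  input=id true id id true id id $  — match id
step 5: stack=$ id H id true  input=true id id true id id $  — match true
step 6: stack=$ id H id  input=id id true id id $  — match id
step 7: stack=$ id H  input=id true id id $  — expand H ::= id true id
step 8: stack=$ id id true id  input=id true id id $  — match id
step 9: stack=$ id id true  input=true id id $  — match true
step 10: stack=$ id id  input=id id $  — match id
step 11: stack=$ id  input=id $  — match id
Accept reached after 11 steps.

11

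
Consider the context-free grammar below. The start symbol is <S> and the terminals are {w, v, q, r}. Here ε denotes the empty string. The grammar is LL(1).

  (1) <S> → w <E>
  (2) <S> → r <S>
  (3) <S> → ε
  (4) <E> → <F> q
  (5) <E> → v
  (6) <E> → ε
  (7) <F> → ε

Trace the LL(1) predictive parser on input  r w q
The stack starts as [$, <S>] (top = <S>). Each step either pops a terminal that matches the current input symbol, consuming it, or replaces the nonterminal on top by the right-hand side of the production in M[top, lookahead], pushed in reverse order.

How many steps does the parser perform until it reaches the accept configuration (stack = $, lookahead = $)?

7

step 1: stack=$ <S>  input=r w q $  — expand <S> → r <S>
step 2: stack=$ <S> r  input=r w q $  — match r
step 3: stack=$ <S>  input=w q $  — expand <S> → w <E>
step 4: stack=$ <E> w  input=w q $  — match w
step 5: stack=$ <E>  input=q $  — expand <E> → <F> q
step 6: stack=$ q <F>  input=q $  — expand <F> → ε
step 7: stack=$ q  input=q $  — match q
Accept reached after 7 steps.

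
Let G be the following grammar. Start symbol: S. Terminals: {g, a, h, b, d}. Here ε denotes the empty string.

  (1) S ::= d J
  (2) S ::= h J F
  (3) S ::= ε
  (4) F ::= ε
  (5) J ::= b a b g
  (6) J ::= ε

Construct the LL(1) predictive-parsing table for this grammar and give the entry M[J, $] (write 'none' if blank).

FIRST(S) = {ε, d, h}
FIRST(F) = {ε}
FIRST(J) = {ε, b}
FOLLOW(S) includes $ since S is the start symbol.
FOLLOW(S): S appears on no right-hand side. Thus FOLLOW(S) = {$}.
FOLLOW(J): in S::=d J, the suffix after J is empty, so FOLLOW(J) ⊇ FOLLOW(S) = {$}; in S::=h J F, J is followed by F with FIRST {ε}; in S::=h J F, the suffix after J is nullable, so FOLLOW(J) ⊇ FOLLOW(S) = {$}. Thus FOLLOW(J) = {$}.
For J ::= b a b g: FIRST(b a b g) = {b}, so it goes in M[J, t] for t ∈ {b}.
For J ::= ε: FIRST(ε) = {ε}, so it goes in M[J, t] for t ∈ {}; since ε ∈ FIRST, also for every t ∈ FOLLOW(J) = {$}.

J ::= ε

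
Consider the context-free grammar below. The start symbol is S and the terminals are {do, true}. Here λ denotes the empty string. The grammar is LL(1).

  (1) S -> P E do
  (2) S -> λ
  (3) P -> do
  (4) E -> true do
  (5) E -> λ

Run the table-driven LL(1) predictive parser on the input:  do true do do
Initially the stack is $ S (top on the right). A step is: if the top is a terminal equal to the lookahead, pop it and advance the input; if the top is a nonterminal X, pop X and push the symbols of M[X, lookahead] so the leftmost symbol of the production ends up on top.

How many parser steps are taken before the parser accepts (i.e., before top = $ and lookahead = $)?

7

     Stack         Input            Action
  1  $ S           do true do do $  expand S -> P E do
  2  $ do E P      do true do do $  expand P -> do
  3  $ do E do     do true do do $  match do
  4  $ do E        true do do $     expand E -> true do
  5  $ do do true  true do do $     match true
  6  $ do do       do do $          match do
  7  $ do          do $             match do
Accept reached after 7 steps.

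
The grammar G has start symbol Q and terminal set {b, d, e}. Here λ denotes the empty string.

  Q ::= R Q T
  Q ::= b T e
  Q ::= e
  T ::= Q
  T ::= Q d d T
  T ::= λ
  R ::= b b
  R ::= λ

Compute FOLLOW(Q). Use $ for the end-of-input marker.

FIRST(R) = {λ, b}
FIRST(Q) = {b, e}  (via R Q T)
FIRST(T) = {λ, b, e}  (via Q, Q d d T)
FOLLOW(Q) includes $ since Q is the start symbol.
FOLLOW(R): in Q::=R Q T, R is followed by Q T with FIRST {b, e}. Thus FOLLOW(R) = {b, e}.
FOLLOW(Q): in Q::=R Q T, Q is followed by T with FIRST {λ, b, e}; in Q::=R Q T, the suffix after Q is nullable (adds nothing new); in T::=Q, the suffix after Q is empty, so FOLLOW(Q) ⊇ FOLLOW(T) = {$, b, d, e}; in T::=Q d d T, Q is followed by d d T with FIRST {d}. Thus FOLLOW(Q) = {$, b, d, e}.
FOLLOW(T): in Q::=R Q T, the suffix after T is empty, so FOLLOW(T) ⊇ FOLLOW(Q) = {$, b, d, e}; in Q::=b T e, T is followed by e with FIRST {e}; in T::=Q d d T, the suffix after T is empty (adds nothing new). Thus FOLLOW(T) = {$, b, d, e}.

{$, b, d, e}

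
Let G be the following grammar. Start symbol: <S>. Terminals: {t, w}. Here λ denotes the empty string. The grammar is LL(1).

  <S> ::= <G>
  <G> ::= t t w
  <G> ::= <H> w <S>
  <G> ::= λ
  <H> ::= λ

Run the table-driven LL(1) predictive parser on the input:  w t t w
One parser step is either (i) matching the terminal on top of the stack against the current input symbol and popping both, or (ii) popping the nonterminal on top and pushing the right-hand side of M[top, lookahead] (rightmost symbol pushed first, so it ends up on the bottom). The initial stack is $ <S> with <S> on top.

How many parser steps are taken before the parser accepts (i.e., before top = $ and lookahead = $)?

step 1: stack=$ <S>  input=w t t w $  — expand <S> ::= <G>
step 2: stack=$ <G>  input=w t t w $  — expand <G> ::= <H> w <S>
step 3: stack=$ <S> w <H>  input=w t t w $  — expand <H> ::= λ
step 4: stack=$ <S> w  input=w t t w $  — match w
step 5: stack=$ <S>  input=t t w $  — expand <S> ::= <G>
step 6: stack=$ <G>  input=t t w $  — expand <G> ::= t t w
step 7: stack=$ w t t  input=t t w $  — match t
step 8: stack=$ w t  input=t w $  — match t
step 9: stack=$ w  input=w $  — match w
Accept reached after 9 steps.

9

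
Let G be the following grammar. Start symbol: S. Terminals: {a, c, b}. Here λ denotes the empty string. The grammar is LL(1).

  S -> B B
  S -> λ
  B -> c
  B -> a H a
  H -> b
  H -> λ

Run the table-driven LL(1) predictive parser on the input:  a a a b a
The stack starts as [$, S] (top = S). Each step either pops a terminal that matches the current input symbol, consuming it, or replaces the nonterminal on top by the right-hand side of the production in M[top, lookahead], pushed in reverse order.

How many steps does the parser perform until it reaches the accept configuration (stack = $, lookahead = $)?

      Stack      Input        Action
   1  $ S        a a a b a $  expand S -> B B
   2  $ B B      a a a b a $  expand B -> a H a
   3  $ B a H a  a a a b a $  match a
   4  $ B a H    a a b a $    expand H -> λ
   5  $ B a      a a b a $    match a
   6  $ B        a b a $      expand B -> a H a
   7  $ a H a    a b a $      match a
   8  $ a H      b a $        expand H -> b
   9  $ a b      b a $        match b
  10  $ a        a $          match a
Accept reached after 10 steps.

10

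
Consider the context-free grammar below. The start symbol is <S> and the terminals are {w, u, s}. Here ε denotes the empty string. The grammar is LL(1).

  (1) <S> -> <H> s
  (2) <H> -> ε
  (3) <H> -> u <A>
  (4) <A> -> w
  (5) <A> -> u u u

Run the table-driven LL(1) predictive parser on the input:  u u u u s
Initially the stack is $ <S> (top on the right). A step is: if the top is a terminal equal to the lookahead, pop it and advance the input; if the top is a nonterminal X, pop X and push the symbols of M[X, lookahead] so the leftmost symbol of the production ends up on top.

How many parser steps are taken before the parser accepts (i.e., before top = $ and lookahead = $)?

8

     Stack      Input        Action
  1  $ <S>      u u u u s $  expand <S> -> <H> s
  2  $ s <H>    u u u u s $  expand <H> -> u <A>
  3  $ s <A> u  u u u u s $  match u
  4  $ s <A>    u u u s $    expand <A> -> u u u
  5  $ s u u u  u u u s $    match u
  6  $ s u u    u u s $      match u
  7  $ s u      u s $        match u
  8  $ s        s $          match s
Accept reached after 8 steps.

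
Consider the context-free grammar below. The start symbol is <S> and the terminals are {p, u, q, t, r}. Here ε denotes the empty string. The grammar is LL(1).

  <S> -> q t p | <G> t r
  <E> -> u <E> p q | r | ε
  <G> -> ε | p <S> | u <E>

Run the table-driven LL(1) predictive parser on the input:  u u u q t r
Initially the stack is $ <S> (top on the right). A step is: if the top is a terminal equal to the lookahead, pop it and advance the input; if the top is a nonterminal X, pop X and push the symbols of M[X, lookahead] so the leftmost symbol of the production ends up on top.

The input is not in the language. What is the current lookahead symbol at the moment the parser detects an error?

step 1: stack=$ <S>  input=u u u q t r $  — expand <S> -> <G> t r
step 2: stack=$ r t <G>  input=u u u q t r $  — expand <G> -> u <E>
step 3: stack=$ r t <E> u  input=u u u q t r $  — match u
step 4: stack=$ r t <E>  input=u u q t r $  — expand <E> -> u <E> p q
step 5: stack=$ r t q p <E> u  input=u u q t r $  — match u
step 6: stack=$ r t q p <E>  input=u q t r $  — expand <E> -> u <E> p q
step 7: stack=$ r t q p q p <E> u  input=u q t r $  — match u
step 8: stack=$ r t q p q p <E>  input=q t r $  — error: M[<E>, q] is empty

q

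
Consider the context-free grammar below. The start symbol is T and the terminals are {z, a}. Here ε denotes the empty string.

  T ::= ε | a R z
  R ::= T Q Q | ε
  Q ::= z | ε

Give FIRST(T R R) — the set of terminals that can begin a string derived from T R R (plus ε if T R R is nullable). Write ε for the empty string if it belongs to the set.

FIRST(T): from T::=ε we get {ε}; from T::=a R z we get {a}. So FIRST(T) = {ε, a}.
FIRST(Q): from Q::=z we get {z}; from Q::=ε we get {ε}. So FIRST(Q) = {ε, z}.
FIRST(R): from R::=T Q Q we get {ε, a, z}; from R::=ε we get {ε}. So FIRST(R) = {ε, a, z}.
FIRST(T R R): take FIRST of each symbol in turn, carrying on past any symbol whose FIRST contains ε; result {ε, a, z}.

{ε, a, z}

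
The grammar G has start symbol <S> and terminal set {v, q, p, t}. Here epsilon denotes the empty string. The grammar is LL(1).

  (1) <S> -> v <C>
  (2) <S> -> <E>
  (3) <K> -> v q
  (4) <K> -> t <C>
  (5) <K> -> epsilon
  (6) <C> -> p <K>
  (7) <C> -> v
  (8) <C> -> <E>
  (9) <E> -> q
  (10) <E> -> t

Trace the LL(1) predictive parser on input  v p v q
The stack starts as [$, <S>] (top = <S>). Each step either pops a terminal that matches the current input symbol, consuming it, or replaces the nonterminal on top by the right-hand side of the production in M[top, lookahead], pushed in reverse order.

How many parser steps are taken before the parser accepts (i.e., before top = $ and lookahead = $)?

7

step 1: stack=$ <S>  input=v p v q $  — expand <S> -> v <C>
step 2: stack=$ <C> v  input=v p v q $  — match v
step 3: stack=$ <C>  input=p v q $  — expand <C> -> p <K>
step 4: stack=$ <K> p  input=p v q $  — match p
step 5: stack=$ <K>  input=v q $  — expand <K> -> v q
step 6: stack=$ q v  input=v q $  — match v
step 7: stack=$ q  input=q $  — match q
Accept reached after 7 steps.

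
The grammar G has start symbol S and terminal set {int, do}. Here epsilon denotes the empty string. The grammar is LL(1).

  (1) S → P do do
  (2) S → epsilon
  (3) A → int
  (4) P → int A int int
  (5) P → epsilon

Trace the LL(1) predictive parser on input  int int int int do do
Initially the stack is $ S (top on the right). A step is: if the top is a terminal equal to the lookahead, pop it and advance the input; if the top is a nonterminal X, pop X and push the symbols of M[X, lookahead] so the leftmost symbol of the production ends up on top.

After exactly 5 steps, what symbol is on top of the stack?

     Stack                  Input                    Action
  1  $ S                    int int int int do do $  expand S → P do do
  2  $ do do P              int int int int do do $  expand P → int A int int
  3  $ do do int int A int  int int int int do do $  match int
  4  $ do do int int A      int int int do do $      expand A → int
  5  $ do do int int int    int int int do do $      match int
Stack after step 5: $ do do int int (top = int).

int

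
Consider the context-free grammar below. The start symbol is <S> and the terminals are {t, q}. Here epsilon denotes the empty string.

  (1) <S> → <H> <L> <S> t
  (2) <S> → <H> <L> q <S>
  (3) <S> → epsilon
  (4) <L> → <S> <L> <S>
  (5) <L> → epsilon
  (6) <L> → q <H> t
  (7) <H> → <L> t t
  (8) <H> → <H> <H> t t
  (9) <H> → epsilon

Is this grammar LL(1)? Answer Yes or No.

No

FIRST(<S>) = {epsilon, q, t}
FIRST(<L>) = {epsilon, q, t}
FIRST(<H>) = {epsilon, q, t}
FOLLOW(<S>) = {$, q, t}
FOLLOW(<L>) = {q, t}
FOLLOW(<H>) = {q, t}
Cell M[<H>, q] receives both <H> → <L> t t and <H> → <H> <H> t t and <H> → epsilon — the grammar is not LL(1).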